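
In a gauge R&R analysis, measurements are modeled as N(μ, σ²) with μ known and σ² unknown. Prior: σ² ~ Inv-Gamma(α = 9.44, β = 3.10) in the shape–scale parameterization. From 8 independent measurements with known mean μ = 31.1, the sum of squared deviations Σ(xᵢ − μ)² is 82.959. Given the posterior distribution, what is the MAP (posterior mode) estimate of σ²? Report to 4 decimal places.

With known mean μ and an Inverse-Gamma(α, β) prior on σ², the Normal likelihood is conjugate: posterior is Inv-Gamma(α + n/2, β + Σ(xᵢ−μ)²/2).
Posterior: Inv-Gamma(9.44 + 8/2, 3.10 + 82.959/2) = Inv-Gamma(13.44, 44.5795).
Mode = β/(α+1) = 44.5795/14.44 = 3.0872.

3.0872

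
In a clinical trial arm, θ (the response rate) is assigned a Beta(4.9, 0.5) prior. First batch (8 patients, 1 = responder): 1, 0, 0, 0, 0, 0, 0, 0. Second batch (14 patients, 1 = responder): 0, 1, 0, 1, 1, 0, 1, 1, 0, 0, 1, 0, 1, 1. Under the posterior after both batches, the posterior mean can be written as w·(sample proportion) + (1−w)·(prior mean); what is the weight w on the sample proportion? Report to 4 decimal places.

The Beta prior is conjugate to a Binomial/Bernoulli likelihood; the update adds successes to α and failures to β.
Total number of patients: n = 8 + 14 = 22.
Posterior mean = (α₀+k)/(α₀+β₀+n) = [n/(α₀+β₀+n)]·(k/n) + [(α₀+β₀)/(α₀+β₀+n)]·α₀/(α₀+β₀), so only n and the prior enter the weight.
The weight on the data is w = n/(α₀+β₀+n) = 22/(4.9+0.5+22) = 22/27.4 = 0.8029.

0.8029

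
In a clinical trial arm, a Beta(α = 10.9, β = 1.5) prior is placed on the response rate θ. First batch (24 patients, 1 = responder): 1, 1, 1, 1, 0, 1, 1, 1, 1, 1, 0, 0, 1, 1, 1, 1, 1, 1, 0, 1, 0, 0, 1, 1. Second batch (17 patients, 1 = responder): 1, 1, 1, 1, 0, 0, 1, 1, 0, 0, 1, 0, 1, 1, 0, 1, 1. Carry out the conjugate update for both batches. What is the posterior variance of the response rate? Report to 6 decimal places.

The Beta prior is conjugate to a Binomial/Bernoulli likelihood; the update adds successes to α and failures to β.
After batch 1: Beta(10.9+18, 1.5+6) = Beta(28.9, 7.5).
After batch 2: Beta(28.9+11, 7.5+6) = Beta(39.9, 13.5).
Var = αβ/((α+β)²(α+β+1)) = 39.9·13.5/(53.4²·54.4) = 0.003472.

0.003472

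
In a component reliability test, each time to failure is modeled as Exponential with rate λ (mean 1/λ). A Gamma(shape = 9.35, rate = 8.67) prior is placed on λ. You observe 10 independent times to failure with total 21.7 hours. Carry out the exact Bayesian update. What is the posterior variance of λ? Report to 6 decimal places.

0.020979

With a Gamma(shape α, rate β) prior on the exponential rate λ, the posterior after n observations with total T = Σxᵢ is Gamma(α+n, β+T).
Posterior: Gamma(9.35+10, 8.67+21.7) = Gamma(19.35, 30.37).
Var = α/β² = 0.020979.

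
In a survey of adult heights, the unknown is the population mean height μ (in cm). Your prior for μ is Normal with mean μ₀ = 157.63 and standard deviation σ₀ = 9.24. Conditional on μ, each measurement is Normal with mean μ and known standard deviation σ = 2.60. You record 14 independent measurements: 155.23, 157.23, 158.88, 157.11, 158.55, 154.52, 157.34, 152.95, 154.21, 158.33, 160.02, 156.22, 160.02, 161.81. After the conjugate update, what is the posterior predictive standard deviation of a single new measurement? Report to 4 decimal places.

2.6908

For Normal data with known variance σ², a Normal(μ₀, σ₀²) prior on μ is conjugate. Posterior precision = 1/σ₀² + n/σ²; posterior mean is the precision-weighted average of μ₀ and x̄.
σ₀² = 9.24² = 85.3776, σ² = 2.60² = 6.76; σ² + n·σ₀² = 6.76 + 14·85.3776 = 1202.0464.
Posterior precision = 1/σ₀² + n/σ² = 1/85.3776 + 14/6.76 = (σ² + n·σ₀²)/(σ₀²σ²) = 1202.0464/(85.3776·6.76); posterior variance σₙ² = σ₀²σ²/(σ² + n·σ₀²) = 85.3776·6.76/1202.0464 = 0.480142.
Predictive variance for one new observation = σₙ² + σ² = 85.3776·6.76/1202.0464 + 6.76 = σ²·(σ₀² + 1202.0464)/1202.0464 = 6.76·1287.424/1202.0464 = 7.240142; SD = √(6.76·1287.424/1202.0464) = 2.6908.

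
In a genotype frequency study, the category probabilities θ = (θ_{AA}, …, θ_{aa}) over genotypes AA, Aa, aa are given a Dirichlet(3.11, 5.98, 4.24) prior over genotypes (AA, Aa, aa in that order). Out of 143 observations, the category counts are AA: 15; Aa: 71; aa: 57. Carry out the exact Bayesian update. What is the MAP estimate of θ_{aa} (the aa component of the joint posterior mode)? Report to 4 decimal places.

0.3929

The Dirichlet prior is conjugate to the Multinomial likelihood: each posterior αⱼ = prior αⱼ + observed count nⱼ.
Posterior concentration: (18.11, 76.98, 61.24), total = 156.33.
Joint mode component: (α_{aa}−1)/(Σα−K) = 60.24/153.33 = 0.3929.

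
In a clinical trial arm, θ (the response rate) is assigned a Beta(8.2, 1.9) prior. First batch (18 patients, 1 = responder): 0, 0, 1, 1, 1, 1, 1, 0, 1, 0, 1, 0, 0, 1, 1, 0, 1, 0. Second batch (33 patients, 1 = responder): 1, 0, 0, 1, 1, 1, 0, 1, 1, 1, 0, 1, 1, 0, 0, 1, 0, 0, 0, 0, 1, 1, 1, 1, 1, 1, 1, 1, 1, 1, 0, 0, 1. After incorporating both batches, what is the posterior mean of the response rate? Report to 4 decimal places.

The Beta prior is conjugate to a Binomial/Bernoulli likelihood; the update adds successes to α and failures to β.
After batch 1: Beta(8.2+10, 1.9+8) = Beta(18.2, 9.9).
After batch 2: Beta(18.2+21, 9.9+12) = Beta(39.2, 21.9).
Posterior mean = α/(α+β) = 39.2/61.1 = 0.6416.

0.6416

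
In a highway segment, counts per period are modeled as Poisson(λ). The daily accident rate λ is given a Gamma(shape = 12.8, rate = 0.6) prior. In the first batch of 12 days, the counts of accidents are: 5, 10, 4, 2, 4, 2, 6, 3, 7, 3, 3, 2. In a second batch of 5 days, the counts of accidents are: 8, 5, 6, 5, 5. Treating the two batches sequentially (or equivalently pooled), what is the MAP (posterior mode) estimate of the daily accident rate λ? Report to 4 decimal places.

With a Gamma(shape α, rate β) prior, the Poisson likelihood is conjugate: the posterior is Gamma(α + ΣXᵢ, β + n).
Batch 1: sum of counts S = 51 over n = 12 days.
After batch 1: Gamma(α+S, β+n) = Gamma(12.8+51, 0.6+12) = Gamma(63.8, 12.6).
Batch 2: sum of counts S = 29 over n = 5 days.
After batch 2: Gamma(α+S, β+n) = Gamma(63.8+29, 12.6+5) = Gamma(92.8, 17.6).
Mode of Gamma(α,β) for α≥1 is (α−1)/β = 91.8/17.6 = 5.2159.

5.2159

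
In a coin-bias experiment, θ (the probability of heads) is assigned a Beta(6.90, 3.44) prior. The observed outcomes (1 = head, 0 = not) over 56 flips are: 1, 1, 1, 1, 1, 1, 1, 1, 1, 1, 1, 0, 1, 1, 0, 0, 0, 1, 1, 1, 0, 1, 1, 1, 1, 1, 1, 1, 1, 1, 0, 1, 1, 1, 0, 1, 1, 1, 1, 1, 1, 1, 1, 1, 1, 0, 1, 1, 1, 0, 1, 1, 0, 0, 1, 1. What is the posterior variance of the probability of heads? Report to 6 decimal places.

The Beta prior is conjugate to a Binomial/Bernoulli likelihood; the update adds successes to α and failures to β.
Posterior: Beta(α+k, β+n−k) = Beta(6.90+45, 3.44+11) = Beta(51.90, 14.44).
Var = αβ/((α+β)²(α+β+1)) = 51.90·14.44/(66.34²·67.34) = 0.002529.

0.002529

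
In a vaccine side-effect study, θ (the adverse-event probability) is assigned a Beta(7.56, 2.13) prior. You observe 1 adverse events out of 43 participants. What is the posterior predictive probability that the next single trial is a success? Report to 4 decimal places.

0.1625

The Beta prior is conjugate to a Binomial/Bernoulli likelihood; the update adds successes to α and failures to β.
Posterior: Beta(α+k, β+n−k) = Beta(7.56+1, 2.13+42) = Beta(8.56, 44.13).
For a single future Bernoulli trial, P(success | data) = α/(α+β) = 0.1625.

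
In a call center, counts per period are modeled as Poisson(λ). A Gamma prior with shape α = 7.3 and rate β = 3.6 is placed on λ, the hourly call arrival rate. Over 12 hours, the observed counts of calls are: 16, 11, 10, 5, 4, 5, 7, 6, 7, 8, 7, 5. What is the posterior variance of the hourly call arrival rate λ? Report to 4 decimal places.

With a Gamma(shape α, rate β) prior, the Poisson likelihood is conjugate: the posterior is Gamma(α + ΣXᵢ, β + n).
Sum of counts S = 91 over n = 12 hours.
Posterior: Gamma(α+S, β+n) = Gamma(7.3+91, 3.6+12) = Gamma(98.3, 15.6).
Var = α/β² = 98.3/15.6² = 0.4039.

0.4039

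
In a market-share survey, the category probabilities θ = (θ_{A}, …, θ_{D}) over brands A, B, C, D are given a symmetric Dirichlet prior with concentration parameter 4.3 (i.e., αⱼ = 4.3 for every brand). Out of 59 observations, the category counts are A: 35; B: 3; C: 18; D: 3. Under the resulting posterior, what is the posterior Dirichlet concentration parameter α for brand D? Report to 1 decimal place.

The Dirichlet prior is conjugate to the Multinomial likelihood: each posterior αⱼ = prior αⱼ + observed count nⱼ.
Posterior concentration: (39.3, 7.3, 22.3, 7.3), total = 76.2.
α_{D} = 4.3 + 3 = 7.3.

7.3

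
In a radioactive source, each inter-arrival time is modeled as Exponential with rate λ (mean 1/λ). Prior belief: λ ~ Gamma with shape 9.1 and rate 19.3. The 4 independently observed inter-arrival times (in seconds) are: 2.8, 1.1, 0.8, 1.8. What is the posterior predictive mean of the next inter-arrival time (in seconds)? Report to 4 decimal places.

With a Gamma(shape α, rate β) prior on the exponential rate λ, the posterior after n observations with total T = Σxᵢ is Gamma(α+n, β+T).
Sum of observations T = 6.5 seconds; n = 4.
Posterior: Gamma(9.1+4, 19.3+6.5) = Gamma(13.1, 25.8).
The predictive distribution for the next observation is Lomax; its mean is β/(α−1) = 25.8/12.1 = 2.1322.

2.1322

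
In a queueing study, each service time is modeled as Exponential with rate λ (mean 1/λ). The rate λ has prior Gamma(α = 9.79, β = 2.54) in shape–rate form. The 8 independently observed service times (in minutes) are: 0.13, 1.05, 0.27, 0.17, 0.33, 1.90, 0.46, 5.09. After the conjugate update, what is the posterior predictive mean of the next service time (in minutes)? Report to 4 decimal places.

0.7111

With a Gamma(shape α, rate β) prior on the exponential rate λ, the posterior after n observations with total T = Σxᵢ is Gamma(α+n, β+T).
Sum of observations T = 9.40 minutes; n = 8.
Posterior: Gamma(9.79+8, 2.54+9.40) = Gamma(17.79, 11.94).
The predictive distribution for the next observation is Lomax; its mean is β/(α−1) = 11.94/16.79 = 0.7111.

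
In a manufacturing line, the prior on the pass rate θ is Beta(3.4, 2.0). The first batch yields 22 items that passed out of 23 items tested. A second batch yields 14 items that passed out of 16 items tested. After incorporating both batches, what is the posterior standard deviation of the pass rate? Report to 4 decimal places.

0.0469

The Beta prior is conjugate to a Binomial/Bernoulli likelihood; the update adds successes to α and failures to β.
After batch 1: Beta(3.4+22, 2.0+1) = Beta(25.4, 3.0).
After batch 2: Beta(25.4+14, 3.0+2) = Beta(39.4, 5.0).
Var = αβ/((α+β)²(α+β+1)) = 39.4·5.0/(44.4²·45.4) = 0.00220112; SD = √0.00220112 = 0.0469.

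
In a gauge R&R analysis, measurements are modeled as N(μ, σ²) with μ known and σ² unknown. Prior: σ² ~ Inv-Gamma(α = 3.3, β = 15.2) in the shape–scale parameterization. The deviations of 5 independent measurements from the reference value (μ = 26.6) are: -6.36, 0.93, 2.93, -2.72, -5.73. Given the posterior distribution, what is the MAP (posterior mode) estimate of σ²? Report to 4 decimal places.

With known mean μ and an Inverse-Gamma(α, β) prior on σ², the Normal likelihood is conjugate: posterior is Inv-Gamma(α + n/2, β + Σ(xᵢ−μ)²/2).
Σ(xᵢ−μ)² = (-6.36)² + (0.93)² + (2.93)² + (-2.72)² + (-5.73)² = 90.1307.
Posterior: Inv-Gamma(3.3 + 5/2, 15.2 + 90.1307/2) = Inv-Gamma(5.80, 60.26535).
Mode = β/(α+1) = 60.26535/6.80 = 8.8626.

8.8626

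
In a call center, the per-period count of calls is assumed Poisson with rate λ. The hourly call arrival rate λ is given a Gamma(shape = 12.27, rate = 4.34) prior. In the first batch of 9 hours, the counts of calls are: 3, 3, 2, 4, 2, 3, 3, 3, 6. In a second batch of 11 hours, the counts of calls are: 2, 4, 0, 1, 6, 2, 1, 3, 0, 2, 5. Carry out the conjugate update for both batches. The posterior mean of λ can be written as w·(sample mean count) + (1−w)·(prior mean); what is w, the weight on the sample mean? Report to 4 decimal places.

0.8217

With a Gamma(shape α, rate β) prior, the Poisson likelihood is conjugate: the posterior is Gamma(α + ΣXᵢ, β + n).
Total number of hours: n = 9 + 11 = 20.
Posterior mean = (α₀+S)/(β₀+n) = [n/(β₀+n)]·(S/n) + [β₀/(β₀+n)]·(α₀/β₀), so only n and β₀ enter the weight.
Weight on data w = n/(β₀+n) = 20/(4.34+20) = 20/24.34 = 0.8217.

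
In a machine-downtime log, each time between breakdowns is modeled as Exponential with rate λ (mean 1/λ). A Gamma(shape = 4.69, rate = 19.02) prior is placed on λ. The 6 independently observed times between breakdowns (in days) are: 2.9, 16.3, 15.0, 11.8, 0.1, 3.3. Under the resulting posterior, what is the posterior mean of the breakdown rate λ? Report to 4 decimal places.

With a Gamma(shape α, rate β) prior on the exponential rate λ, the posterior after n observations with total T = Σxᵢ is Gamma(α+n, β+T).
Sum of observations T = 49.4 days; n = 6.
Posterior: Gamma(4.69+6, 19.02+49.4) = Gamma(10.69, 68.42).
Posterior mean of λ = α/β = 10.69/68.42 = 0.1562.

0.1562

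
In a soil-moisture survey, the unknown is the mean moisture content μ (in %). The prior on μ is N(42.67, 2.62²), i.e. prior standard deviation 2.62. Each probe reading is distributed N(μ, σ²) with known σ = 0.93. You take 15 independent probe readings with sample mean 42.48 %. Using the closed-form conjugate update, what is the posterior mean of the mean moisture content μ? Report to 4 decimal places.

For Normal data with known variance σ², a Normal(μ₀, σ₀²) prior on μ is conjugate. Posterior precision = 1/σ₀² + n/σ²; posterior mean is the precision-weighted average of μ₀ and x̄.
n·x̄ = 15·42.48 = 637.2.
σ₀² = 2.62² = 6.8644, σ² = 0.93² = 0.8649; σ² + n·σ₀² = 0.8649 + 15·6.8644 = 103.8309.
Posterior mean = (μ₀/σ₀² + n·x̄/σ²)/(1/σ₀² + n/σ²) = (σ²·μ₀ + σ₀²·n·x̄)/(σ² + n·σ₀²) = (0.8649·42.67 + 6.8644·637.2)/103.8309 = 4410.900963/103.8309 = 42.4816.

42.4816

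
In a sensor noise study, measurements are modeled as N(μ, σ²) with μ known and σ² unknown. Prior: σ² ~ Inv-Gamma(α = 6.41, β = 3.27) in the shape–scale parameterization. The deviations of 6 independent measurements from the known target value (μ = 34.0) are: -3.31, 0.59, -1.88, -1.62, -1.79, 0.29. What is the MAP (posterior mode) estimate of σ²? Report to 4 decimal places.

With known mean μ and an Inverse-Gamma(α, β) prior on σ², the Normal likelihood is conjugate: posterior is Inv-Gamma(α + n/2, β + Σ(xᵢ−μ)²/2).
Σ(xᵢ−μ)² = (-3.31)² + (0.59)² + (-1.88)² + (-1.62)² + (-1.79)² + (0.29)² = 20.7512.
Posterior: Inv-Gamma(6.41 + 6/2, 3.27 + 20.7512/2) = Inv-Gamma(9.41, 13.64560).
Mode = β/(α+1) = 13.64560/10.41 = 1.3108.

1.3108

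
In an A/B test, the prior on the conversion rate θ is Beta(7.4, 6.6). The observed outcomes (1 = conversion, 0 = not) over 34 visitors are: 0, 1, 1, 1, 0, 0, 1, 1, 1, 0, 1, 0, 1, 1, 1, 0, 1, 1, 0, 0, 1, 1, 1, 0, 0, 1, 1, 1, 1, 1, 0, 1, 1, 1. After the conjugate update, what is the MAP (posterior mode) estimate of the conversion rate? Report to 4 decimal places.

The Beta prior is conjugate to a Binomial/Bernoulli likelihood; the update adds successes to α and failures to β.
Posterior: Beta(α+k, β+n−k) = Beta(7.4+23, 6.6+11) = Beta(30.4, 17.6).
Mode of Beta(a,b) for a,b>1 is (a−1)/(a+b−2) = 29.4/46.0 = 0.6391.

0.6391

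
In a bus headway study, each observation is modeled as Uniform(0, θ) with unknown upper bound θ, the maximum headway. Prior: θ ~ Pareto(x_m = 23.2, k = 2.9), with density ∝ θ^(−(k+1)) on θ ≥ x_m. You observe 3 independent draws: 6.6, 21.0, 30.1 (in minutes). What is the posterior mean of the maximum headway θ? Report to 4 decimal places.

36.2429

A Pareto(scale x_m, shape k) prior on the upper bound θ of Uniform(0, θ) is conjugate: posterior is Pareto(max(x_m, max xᵢ), k + n).
Sample maximum = 30.1; prior scale x_m = 23.2 → posterior scale = max = 30.1.
Posterior shape = 2.9 + 3 = 5.9.
E[θ|data] = k·x_m/(k−1) = 5.9·30.1/4.9 = 36.2429.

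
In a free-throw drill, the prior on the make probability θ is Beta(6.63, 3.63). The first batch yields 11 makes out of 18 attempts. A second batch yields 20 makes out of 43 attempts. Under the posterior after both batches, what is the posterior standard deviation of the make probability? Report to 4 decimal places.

The Beta prior is conjugate to a Binomial/Bernoulli likelihood; the update adds successes to α and failures to β.
After batch 1: Beta(6.63+11, 3.63+7) = Beta(17.63, 10.63).
After batch 2: Beta(17.63+20, 10.63+23) = Beta(37.63, 33.63).
Var = αβ/((α+β)²(α+β+1)) = 37.63·33.63/(71.26²·72.26) = 0.00344883; SD = √0.00344883 = 0.0587.

0.0587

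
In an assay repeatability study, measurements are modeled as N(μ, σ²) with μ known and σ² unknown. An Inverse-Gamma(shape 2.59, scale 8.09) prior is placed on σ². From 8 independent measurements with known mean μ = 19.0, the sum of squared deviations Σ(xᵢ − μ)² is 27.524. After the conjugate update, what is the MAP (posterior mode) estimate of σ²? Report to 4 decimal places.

With known mean μ and an Inverse-Gamma(α, β) prior on σ², the Normal likelihood is conjugate: posterior is Inv-Gamma(α + n/2, β + Σ(xᵢ−μ)²/2).
Posterior: Inv-Gamma(2.59 + 8/2, 8.09 + 27.524/2) = Inv-Gamma(6.59, 21.8520).
Mode = β/(α+1) = 21.8520/7.59 = 2.8791.

2.8791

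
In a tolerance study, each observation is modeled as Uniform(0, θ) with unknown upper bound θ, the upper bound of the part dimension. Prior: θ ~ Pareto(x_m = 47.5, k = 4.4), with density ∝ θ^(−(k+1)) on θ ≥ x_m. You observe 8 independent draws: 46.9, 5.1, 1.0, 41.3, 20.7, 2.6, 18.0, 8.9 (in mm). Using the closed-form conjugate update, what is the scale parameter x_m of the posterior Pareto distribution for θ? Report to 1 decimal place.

A Pareto(scale x_m, shape k) prior on the upper bound θ of Uniform(0, θ) is conjugate: posterior is Pareto(max(x_m, max xᵢ), k + n).
Sample maximum = 46.9; prior scale x_m = 47.5 → posterior scale = max = 47.5.
Posterior shape = 4.4 + 8 = 12.4.
Posterior scale x_m = 47.5.

47.5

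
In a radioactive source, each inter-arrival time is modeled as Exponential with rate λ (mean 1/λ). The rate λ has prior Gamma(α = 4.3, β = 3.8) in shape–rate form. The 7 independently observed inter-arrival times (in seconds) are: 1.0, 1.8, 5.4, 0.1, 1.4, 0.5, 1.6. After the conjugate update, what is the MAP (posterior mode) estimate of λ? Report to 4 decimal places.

With a Gamma(shape α, rate β) prior on the exponential rate λ, the posterior after n observations with total T = Σxᵢ is Gamma(α+n, β+T).
Sum of observations T = 11.8 seconds; n = 7.
Posterior: Gamma(4.3+7, 3.8+11.8) = Gamma(11.3, 15.6).
Mode = (α−1)/β = 0.6603.

0.6603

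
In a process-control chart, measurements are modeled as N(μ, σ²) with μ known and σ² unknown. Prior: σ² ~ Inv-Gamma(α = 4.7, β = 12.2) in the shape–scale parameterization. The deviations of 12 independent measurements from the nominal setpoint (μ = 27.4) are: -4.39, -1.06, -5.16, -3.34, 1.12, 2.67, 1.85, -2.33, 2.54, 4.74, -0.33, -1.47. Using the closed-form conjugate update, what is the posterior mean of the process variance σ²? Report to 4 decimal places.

With known mean μ and an Inverse-Gamma(α, β) prior on σ², the Normal likelihood is conjugate: posterior is Inv-Gamma(α + n/2, β + Σ(xᵢ−μ)²/2).
Σ(xᵢ−μ)² = (-4.39)² + (-1.06)² + (-5.16)² + (-3.34)² + (1.12)² + (2.67)² + (1.85)² + (-2.33)² + (2.54)² + (4.74)² + (-0.33)² + (-1.47)² = 106.6006.
Posterior: Inv-Gamma(4.7 + 12/2, 12.2 + 106.6006/2) = Inv-Gamma(10.70, 65.50030).
E[σ²|data] = β/(α−1) = 65.50030/9.70 = 6.7526.

6.7526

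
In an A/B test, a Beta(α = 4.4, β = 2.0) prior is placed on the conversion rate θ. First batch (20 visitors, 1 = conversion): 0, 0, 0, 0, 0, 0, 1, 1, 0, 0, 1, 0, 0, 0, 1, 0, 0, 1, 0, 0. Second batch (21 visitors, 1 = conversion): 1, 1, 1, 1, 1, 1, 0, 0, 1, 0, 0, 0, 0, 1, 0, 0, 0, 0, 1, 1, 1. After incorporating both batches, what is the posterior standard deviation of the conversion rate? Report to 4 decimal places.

The Beta prior is conjugate to a Binomial/Bernoulli likelihood; the update adds successes to α and failures to β.
After batch 1: Beta(4.4+5, 2.0+15) = Beta(9.4, 17.0).
After batch 2: Beta(9.4+11, 17.0+10) = Beta(20.4, 27.0).
Var = αβ/((α+β)²(α+β+1)) = 20.4·27.0/(47.4²·48.4) = 0.00506515; SD = √0.00506515 = 0.0712.

0.0712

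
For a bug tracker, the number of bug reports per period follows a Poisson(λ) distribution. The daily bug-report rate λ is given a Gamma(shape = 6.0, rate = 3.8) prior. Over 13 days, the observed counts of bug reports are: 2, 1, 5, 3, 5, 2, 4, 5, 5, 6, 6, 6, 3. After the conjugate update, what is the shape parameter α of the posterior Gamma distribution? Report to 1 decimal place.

59.0

With a Gamma(shape α, rate β) prior, the Poisson likelihood is conjugate: the posterior is Gamma(α + ΣXᵢ, β + n).
Sum of counts S = 53 over n = 13 days.
Posterior: Gamma(α+S, β+n) = Gamma(6.0+53, 3.8+13) = Gamma(59.0, 16.8).
Posterior α = 59.0.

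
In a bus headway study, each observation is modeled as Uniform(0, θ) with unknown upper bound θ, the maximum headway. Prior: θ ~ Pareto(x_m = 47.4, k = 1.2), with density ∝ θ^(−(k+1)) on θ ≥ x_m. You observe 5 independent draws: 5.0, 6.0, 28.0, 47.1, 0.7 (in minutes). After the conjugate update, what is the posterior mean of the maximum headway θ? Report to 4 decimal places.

56.5154

A Pareto(scale x_m, shape k) prior on the upper bound θ of Uniform(0, θ) is conjugate: posterior is Pareto(max(x_m, max xᵢ), k + n).
Sample maximum = 47.1; prior scale x_m = 47.4 → posterior scale = max = 47.4.
Posterior shape = 1.2 + 5 = 6.2.
E[θ|data] = k·x_m/(k−1) = 6.2·47.4/5.2 = 56.5154.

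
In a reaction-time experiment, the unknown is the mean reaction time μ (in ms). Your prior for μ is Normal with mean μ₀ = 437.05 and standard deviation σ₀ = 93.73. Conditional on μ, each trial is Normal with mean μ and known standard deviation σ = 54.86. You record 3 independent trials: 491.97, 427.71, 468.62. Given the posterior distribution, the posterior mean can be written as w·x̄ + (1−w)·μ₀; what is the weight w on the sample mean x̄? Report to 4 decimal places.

For Normal data with known variance σ², a Normal(μ₀, σ₀²) prior on μ is conjugate. Posterior precision = 1/σ₀² + n/σ²; posterior mean is the precision-weighted average of μ₀ and x̄.
σ₀² = 93.73² = 8785.3129, σ² = 54.86² = 3009.6196. Prior precision 1/σ₀² = 1/8785.3129; data precision n/σ² = 3/3009.6196.
w = (n/σ²)/(1/σ₀² + n/σ²) = n·σ₀²/(σ² + n·σ₀²) = 3·8785.3129/(3009.6196 + 3·8785.3129) = 26355.9387/29365.5583 = 0.8975.

0.8975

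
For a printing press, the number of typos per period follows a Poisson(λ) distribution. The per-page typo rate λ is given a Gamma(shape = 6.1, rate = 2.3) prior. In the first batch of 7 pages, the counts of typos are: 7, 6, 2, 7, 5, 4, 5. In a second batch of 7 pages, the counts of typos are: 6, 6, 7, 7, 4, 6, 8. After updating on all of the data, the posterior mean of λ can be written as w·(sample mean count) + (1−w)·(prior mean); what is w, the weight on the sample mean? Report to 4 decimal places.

With a Gamma(shape α, rate β) prior, the Poisson likelihood is conjugate: the posterior is Gamma(α + ΣXᵢ, β + n).
Total number of pages: n = 7 + 7 = 14.
Posterior mean = (α₀+S)/(β₀+n) = [n/(β₀+n)]·(S/n) + [β₀/(β₀+n)]·(α₀/β₀), so only n and β₀ enter the weight.
Weight on data w = n/(β₀+n) = 14/(2.3+14) = 14/16.3 = 0.8589.

0.8589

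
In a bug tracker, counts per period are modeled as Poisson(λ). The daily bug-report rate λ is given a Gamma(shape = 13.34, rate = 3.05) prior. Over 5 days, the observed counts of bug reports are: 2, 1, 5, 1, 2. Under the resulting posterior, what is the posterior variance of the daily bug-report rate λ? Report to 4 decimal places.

With a Gamma(shape α, rate β) prior, the Poisson likelihood is conjugate: the posterior is Gamma(α + ΣXᵢ, β + n).
Sum of counts S = 11 over n = 5 days.
Posterior: Gamma(α+S, β+n) = Gamma(13.34+11, 3.05+5) = Gamma(24.34, 8.05).
Var = α/β² = 24.34/8.05² = 0.3756.

0.3756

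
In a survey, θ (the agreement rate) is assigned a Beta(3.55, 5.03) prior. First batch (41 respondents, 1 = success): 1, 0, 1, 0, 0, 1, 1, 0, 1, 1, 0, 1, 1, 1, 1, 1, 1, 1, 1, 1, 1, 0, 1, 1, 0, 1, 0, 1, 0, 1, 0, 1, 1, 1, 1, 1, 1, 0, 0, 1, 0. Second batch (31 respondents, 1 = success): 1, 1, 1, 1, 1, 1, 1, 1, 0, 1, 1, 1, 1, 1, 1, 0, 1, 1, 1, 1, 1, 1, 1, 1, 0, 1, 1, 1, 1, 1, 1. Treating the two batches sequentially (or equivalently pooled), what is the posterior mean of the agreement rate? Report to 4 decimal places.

The Beta prior is conjugate to a Binomial/Bernoulli likelihood; the update adds successes to α and failures to β.
After batch 1: Beta(3.55+28, 5.03+13) = Beta(31.55, 18.03).
After batch 2: Beta(31.55+28, 18.03+3) = Beta(59.55, 21.03).
Posterior mean = α/(α+β) = 59.55/80.58 = 0.7390.

0.7390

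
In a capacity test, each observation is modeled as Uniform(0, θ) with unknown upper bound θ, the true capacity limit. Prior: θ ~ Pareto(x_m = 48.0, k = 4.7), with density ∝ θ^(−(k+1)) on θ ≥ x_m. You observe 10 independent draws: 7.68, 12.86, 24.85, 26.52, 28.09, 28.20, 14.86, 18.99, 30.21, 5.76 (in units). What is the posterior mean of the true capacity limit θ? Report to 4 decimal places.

A Pareto(scale x_m, shape k) prior on the upper bound θ of Uniform(0, θ) is conjugate: posterior is Pareto(max(x_m, max xᵢ), k + n).
Sample maximum = 30.21; prior scale x_m = 48.0 → posterior scale = max = 48.00.
Posterior shape = 4.7 + 10 = 14.7.
E[θ|data] = k·x_m/(k−1) = 14.7·48.00/13.7 = 51.5036.

51.5036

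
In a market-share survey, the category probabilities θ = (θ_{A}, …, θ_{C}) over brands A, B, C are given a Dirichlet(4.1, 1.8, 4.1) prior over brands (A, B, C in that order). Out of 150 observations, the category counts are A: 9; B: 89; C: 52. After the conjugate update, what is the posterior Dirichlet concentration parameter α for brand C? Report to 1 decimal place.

56.1

The Dirichlet prior is conjugate to the Multinomial likelihood: each posterior αⱼ = prior αⱼ + observed count nⱼ.
Posterior concentration: (13.1, 90.8, 56.1), total = 160.0.
α_{C} = 4.1 + 52 = 56.1.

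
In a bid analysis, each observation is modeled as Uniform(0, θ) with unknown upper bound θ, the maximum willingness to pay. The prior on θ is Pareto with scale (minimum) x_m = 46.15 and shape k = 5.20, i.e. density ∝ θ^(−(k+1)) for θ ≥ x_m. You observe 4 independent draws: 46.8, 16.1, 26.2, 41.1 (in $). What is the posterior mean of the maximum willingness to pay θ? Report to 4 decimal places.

52.5073

A Pareto(scale x_m, shape k) prior on the upper bound θ of Uniform(0, θ) is conjugate: posterior is Pareto(max(x_m, max xᵢ), k + n).
Sample maximum = 46.8; prior scale x_m = 46.15 → posterior scale = max = 46.80.
Posterior shape = 5.20 + 4 = 9.20.
E[θ|data] = k·x_m/(k−1) = 9.20·46.80/8.20 = 52.5073.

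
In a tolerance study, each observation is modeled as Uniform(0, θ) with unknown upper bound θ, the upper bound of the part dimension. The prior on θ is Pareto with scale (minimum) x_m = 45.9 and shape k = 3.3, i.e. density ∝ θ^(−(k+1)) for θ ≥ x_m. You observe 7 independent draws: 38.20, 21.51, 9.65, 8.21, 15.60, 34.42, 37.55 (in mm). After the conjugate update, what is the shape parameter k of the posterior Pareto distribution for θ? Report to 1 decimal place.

10.3

A Pareto(scale x_m, shape k) prior on the upper bound θ of Uniform(0, θ) is conjugate: posterior is Pareto(max(x_m, max xᵢ), k + n).
Sample maximum = 38.20; prior scale x_m = 45.9 → posterior scale = max = 45.90.
Posterior shape = 3.3 + 7 = 10.3.
Posterior shape k = 10.3.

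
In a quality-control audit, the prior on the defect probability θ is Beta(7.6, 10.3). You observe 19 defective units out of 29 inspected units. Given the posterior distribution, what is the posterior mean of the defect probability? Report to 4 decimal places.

0.5672

The Beta prior is conjugate to a Binomial/Bernoulli likelihood; the update adds successes to α and failures to β.
Posterior: Beta(α+k, β+n−k) = Beta(7.6+19, 10.3+10) = Beta(26.6, 20.3).
Posterior mean = α/(α+β) = 26.6/46.9 = 0.5672.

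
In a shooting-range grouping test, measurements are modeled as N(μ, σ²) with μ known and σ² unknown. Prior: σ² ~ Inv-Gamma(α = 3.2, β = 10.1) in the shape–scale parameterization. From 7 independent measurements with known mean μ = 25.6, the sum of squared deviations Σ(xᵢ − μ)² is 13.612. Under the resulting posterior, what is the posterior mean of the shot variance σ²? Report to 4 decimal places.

2.9660

With known mean μ and an Inverse-Gamma(α, β) prior on σ², the Normal likelihood is conjugate: posterior is Inv-Gamma(α + n/2, β + Σ(xᵢ−μ)²/2).
Posterior: Inv-Gamma(3.2 + 7/2, 10.1 + 13.612/2) = Inv-Gamma(6.70, 16.9060).
E[σ²|data] = β/(α−1) = 16.9060/5.70 = 2.9660.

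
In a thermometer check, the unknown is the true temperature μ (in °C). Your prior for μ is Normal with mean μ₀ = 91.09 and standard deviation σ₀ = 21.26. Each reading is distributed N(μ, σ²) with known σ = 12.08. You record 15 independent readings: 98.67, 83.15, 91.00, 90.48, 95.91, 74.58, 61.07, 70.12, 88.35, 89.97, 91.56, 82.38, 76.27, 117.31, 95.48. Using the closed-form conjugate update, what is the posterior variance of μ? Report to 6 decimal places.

9.523447

For Normal data with known variance σ², a Normal(μ₀, σ₀²) prior on μ is conjugate. Posterior precision = 1/σ₀² + n/σ²; posterior mean is the precision-weighted average of μ₀ and x̄.
σ₀² = 21.26² = 451.9876, σ² = 12.08² = 145.9264; σ² + n·σ₀² = 145.9264 + 15·451.9876 = 6925.7404.
Posterior precision = 1/σ₀² + n/σ² = 1/451.9876 + 15/145.9264 = (σ² + n·σ₀²)/(σ₀²σ²) = 6925.7404/(451.9876·145.9264); posterior variance σₙ² = σ₀²σ²/(σ² + n·σ₀²) = 451.9876·145.9264/6925.7404 = 9.523447.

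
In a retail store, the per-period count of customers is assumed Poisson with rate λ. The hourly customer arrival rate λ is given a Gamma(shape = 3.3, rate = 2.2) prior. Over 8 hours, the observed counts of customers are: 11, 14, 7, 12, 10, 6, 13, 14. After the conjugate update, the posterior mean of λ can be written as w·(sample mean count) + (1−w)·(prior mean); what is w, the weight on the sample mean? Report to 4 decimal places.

0.7843

With a Gamma(shape α, rate β) prior, the Poisson likelihood is conjugate: the posterior is Gamma(α + ΣXᵢ, β + n).
Posterior mean = (α₀+S)/(β₀+n) = [n/(β₀+n)]·(S/n) + [β₀/(β₀+n)]·(α₀/β₀), so only n and β₀ enter the weight.
Weight on data w = n/(β₀+n) = 8/(2.2+8) = 8/10.2 = 0.7843.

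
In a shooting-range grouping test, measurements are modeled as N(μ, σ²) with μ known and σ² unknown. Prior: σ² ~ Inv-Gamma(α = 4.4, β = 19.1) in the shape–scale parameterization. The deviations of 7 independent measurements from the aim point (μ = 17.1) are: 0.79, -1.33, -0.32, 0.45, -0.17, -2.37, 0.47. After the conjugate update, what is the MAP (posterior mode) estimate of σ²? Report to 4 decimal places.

With known mean μ and an Inverse-Gamma(α, β) prior on σ², the Normal likelihood is conjugate: posterior is Inv-Gamma(α + n/2, β + Σ(xᵢ−μ)²/2).
Σ(xᵢ−μ)² = (0.79)² + (-1.33)² + (-0.32)² + (0.45)² + (-0.17)² + (-2.37)² + (0.47)² = 8.5646.
Posterior: Inv-Gamma(4.4 + 7/2, 19.1 + 8.5646/2) = Inv-Gamma(7.90, 23.38230).
Mode = β/(α+1) = 23.38230/8.90 = 2.6272.

2.6272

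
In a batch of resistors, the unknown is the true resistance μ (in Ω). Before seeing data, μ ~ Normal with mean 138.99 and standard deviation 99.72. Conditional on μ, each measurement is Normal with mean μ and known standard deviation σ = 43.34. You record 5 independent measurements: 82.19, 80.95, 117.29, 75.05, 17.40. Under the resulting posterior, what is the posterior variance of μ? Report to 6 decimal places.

361.995518

For Normal data with known variance σ², a Normal(μ₀, σ₀²) prior on μ is conjugate. Posterior precision = 1/σ₀² + n/σ²; posterior mean is the precision-weighted average of μ₀ and x̄.
σ₀² = 99.72² = 9944.0784, σ² = 43.34² = 1878.3556; σ² + n·σ₀² = 1878.3556 + 5·9944.0784 = 51598.7476.
Posterior precision = 1/σ₀² + n/σ² = 1/9944.0784 + 5/1878.3556 = (σ² + n·σ₀²)/(σ₀²σ²) = 51598.7476/(9944.0784·1878.3556); posterior variance σₙ² = σ₀²σ²/(σ² + n·σ₀²) = 9944.0784·1878.3556/51598.7476 = 361.995518.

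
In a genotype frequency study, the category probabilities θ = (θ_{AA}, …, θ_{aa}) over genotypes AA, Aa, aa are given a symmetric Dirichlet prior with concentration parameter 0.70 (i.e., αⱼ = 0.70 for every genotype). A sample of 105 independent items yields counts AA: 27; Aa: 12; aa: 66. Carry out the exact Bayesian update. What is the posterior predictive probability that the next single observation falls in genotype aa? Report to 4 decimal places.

0.6228

The Dirichlet prior is conjugate to the Multinomial likelihood: each posterior αⱼ = prior αⱼ + observed count nⱼ.
Posterior concentration: (27.70, 12.70, 66.70), total = 107.10.
P(next = aa | data) = α_{aa}/Σα = 0.6228.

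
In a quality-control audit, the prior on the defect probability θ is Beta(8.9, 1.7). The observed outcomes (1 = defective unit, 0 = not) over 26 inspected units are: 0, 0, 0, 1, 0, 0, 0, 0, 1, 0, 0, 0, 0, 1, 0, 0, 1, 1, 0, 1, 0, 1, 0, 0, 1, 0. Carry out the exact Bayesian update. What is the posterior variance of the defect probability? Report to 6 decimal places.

The Beta prior is conjugate to a Binomial/Bernoulli likelihood; the update adds successes to α and failures to β.
Posterior: Beta(α+k, β+n−k) = Beta(8.9+8, 1.7+18) = Beta(16.9, 19.7).
Var = αβ/((α+β)²(α+β+1)) = 16.9·19.7/(36.6²·37.6) = 0.006610.

0.006610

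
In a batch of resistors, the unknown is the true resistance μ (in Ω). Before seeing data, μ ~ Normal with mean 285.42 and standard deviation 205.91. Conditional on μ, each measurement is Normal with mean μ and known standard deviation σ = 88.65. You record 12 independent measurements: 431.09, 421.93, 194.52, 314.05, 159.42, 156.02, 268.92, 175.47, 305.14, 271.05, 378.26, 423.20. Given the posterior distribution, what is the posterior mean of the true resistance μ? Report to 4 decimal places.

For Normal data with known variance σ², a Normal(μ₀, σ₀²) prior on μ is conjugate. Posterior precision = 1/σ₀² + n/σ²; posterior mean is the precision-weighted average of μ₀ and x̄.
Σxᵢ = 431.09 + 421.93 + 194.52 + 314.05 + 159.42 + 156.02 + 268.92 + 175.47 + 305.14 + 271.05 + 378.26 + 423.20 = 3499.07, so n·x̄ = 3499.07.
σ₀² = 205.91² = 42398.9281, σ² = 88.65² = 7858.8225; σ² + n·σ₀² = 7858.8225 + 12·42398.9281 = 516645.9597.
Posterior mean = (μ₀/σ₀² + n·x̄/σ²)/(1/σ₀² + n/σ²) = (σ²·μ₀ + σ₀²·n·x̄)/(σ² + n·σ₀²) = (7858.8225·285.42 + 42398.9281·3499.07)/516645.9597 = 150599882.464817/516645.9597 = 291.4953.

291.4953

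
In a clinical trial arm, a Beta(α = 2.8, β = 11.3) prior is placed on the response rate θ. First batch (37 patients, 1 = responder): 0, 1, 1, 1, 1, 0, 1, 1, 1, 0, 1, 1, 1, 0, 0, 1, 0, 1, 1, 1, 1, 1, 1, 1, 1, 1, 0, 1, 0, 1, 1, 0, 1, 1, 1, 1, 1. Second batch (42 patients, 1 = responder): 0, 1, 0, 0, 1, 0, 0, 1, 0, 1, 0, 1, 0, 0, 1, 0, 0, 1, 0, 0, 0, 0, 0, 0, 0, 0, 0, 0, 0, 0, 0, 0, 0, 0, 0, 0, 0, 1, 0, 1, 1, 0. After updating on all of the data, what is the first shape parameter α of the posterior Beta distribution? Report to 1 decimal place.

40.8

The Beta prior is conjugate to a Binomial/Bernoulli likelihood; the update adds successes to α and failures to β.
After batch 1: Beta(2.8+28, 11.3+9) = Beta(30.8, 20.3).
After batch 2: Beta(30.8+10, 20.3+32) = Beta(40.8, 52.3).
Posterior α = 40.8.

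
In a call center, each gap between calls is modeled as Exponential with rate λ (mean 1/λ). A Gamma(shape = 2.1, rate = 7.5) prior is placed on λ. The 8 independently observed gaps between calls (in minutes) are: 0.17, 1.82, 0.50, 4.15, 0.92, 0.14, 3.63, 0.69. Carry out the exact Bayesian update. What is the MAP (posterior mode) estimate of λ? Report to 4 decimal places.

0.4662

With a Gamma(shape α, rate β) prior on the exponential rate λ, the posterior after n observations with total T = Σxᵢ is Gamma(α+n, β+T).
Sum of observations T = 12.02 minutes; n = 8.
Posterior: Gamma(2.1+8, 7.5+12.02) = Gamma(10.1, 19.52).
Mode = (α−1)/β = 0.4662.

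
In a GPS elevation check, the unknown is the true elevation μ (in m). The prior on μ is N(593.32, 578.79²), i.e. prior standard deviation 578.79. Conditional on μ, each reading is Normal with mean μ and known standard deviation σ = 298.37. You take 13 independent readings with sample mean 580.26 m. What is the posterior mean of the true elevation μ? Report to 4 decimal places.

For Normal data with known variance σ², a Normal(μ₀, σ₀²) prior on μ is conjugate. Posterior precision = 1/σ₀² + n/σ²; posterior mean is the precision-weighted average of μ₀ and x̄.
n·x̄ = 13·580.26 = 7543.38.
σ₀² = 578.79² = 334997.8641, σ² = 298.37² = 89024.6569; σ² + n·σ₀² = 89024.6569 + 13·334997.8641 = 4443996.8902.
Posterior mean = (μ₀/σ₀² + n·x̄/σ²)/(1/σ₀² + n/σ²) = (σ²·μ₀ + σ₀²·n·x̄)/(σ² + n·σ₀²) = (89024.6569·593.32 + 334997.8641·7543.38)/4443996.8902 = 2579836297.526566/4443996.8902 = 580.5216.

580.5216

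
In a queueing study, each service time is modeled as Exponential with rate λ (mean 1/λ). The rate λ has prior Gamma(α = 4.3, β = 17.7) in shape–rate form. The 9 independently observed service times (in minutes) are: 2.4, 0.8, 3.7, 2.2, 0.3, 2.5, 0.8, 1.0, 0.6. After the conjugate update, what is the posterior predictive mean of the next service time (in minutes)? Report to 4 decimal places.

With a Gamma(shape α, rate β) prior on the exponential rate λ, the posterior after n observations with total T = Σxᵢ is Gamma(α+n, β+T).
Sum of observations T = 14.3 minutes; n = 9.
Posterior: Gamma(4.3+9, 17.7+14.3) = Gamma(13.3, 32.0).
The predictive distribution for the next observation is Lomax; its mean is β/(α−1) = 32.0/12.3 = 2.6016.

2.6016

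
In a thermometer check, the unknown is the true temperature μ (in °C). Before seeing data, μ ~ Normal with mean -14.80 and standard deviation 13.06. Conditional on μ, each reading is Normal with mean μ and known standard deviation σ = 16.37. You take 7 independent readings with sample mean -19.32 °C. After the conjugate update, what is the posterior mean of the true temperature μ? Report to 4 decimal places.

-18.4915

For Normal data with known variance σ², a Normal(μ₀, σ₀²) prior on μ is conjugate. Posterior precision = 1/σ₀² + n/σ²; posterior mean is the precision-weighted average of μ₀ and x̄.
n·x̄ = 7·(-19.32) = -135.24.
σ₀² = 13.06² = 170.5636, σ² = 16.37² = 267.9769; σ² + n·σ₀² = 267.9769 + 7·170.5636 = 1461.9221.
Posterior mean = (μ₀/σ₀² + n·x̄/σ²)/(1/σ₀² + n/σ²) = (σ²·μ₀ + σ₀²·n·x̄)/(σ² + n·σ₀²) = (267.9769·(-14.80) + 170.5636·(-135.24))/1461.9221 = -27033.079384/1461.9221 = -18.4915.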